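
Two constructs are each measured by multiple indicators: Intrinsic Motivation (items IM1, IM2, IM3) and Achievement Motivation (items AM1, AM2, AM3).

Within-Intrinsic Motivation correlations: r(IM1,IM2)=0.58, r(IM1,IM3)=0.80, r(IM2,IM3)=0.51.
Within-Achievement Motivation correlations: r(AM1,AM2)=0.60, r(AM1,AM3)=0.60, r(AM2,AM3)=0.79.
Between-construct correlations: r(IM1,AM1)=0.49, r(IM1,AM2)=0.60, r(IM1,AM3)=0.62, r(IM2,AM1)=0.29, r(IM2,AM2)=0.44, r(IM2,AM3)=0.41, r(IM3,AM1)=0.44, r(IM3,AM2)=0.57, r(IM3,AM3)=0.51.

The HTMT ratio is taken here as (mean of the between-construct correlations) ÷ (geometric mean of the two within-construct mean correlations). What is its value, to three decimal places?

0.751

Between-construct mean = 4.37/9 = 0.4856.
Mean within-IM = 1.89/3 = 0.6300; mean within-AM = 1.99/3 = 0.6633.
Geometric mean = √(0.6300 × 0.6633) = 0.6464.
HTMT = 0.4856 / 0.6464 = 0.751.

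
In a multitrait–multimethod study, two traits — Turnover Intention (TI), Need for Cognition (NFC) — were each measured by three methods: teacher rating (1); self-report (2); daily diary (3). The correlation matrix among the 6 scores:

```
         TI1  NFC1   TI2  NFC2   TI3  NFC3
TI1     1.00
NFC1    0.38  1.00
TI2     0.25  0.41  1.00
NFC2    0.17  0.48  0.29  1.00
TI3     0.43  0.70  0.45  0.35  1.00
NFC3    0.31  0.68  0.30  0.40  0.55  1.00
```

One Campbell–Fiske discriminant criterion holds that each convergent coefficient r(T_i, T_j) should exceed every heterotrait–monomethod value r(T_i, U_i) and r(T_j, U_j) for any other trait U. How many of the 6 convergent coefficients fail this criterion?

4

Checking each validity diagonal entry against its comparison values:
TI (methods 1·2): 0.25 vs {0.38, 0.29} → fail.
TI (methods 1·3): 0.43 vs {0.38, 0.55} → fail.
TI (methods 2·3): 0.45 vs {0.29, 0.55} → fail.
NFC (methods 1·2): 0.48 vs {0.38, 0.29} → pass.
NFC (methods 1·3): 0.68 vs {0.38, 0.55} → pass.
NFC (methods 2·3): 0.40 vs {0.29, 0.55} → fail.
4 of 6 fail.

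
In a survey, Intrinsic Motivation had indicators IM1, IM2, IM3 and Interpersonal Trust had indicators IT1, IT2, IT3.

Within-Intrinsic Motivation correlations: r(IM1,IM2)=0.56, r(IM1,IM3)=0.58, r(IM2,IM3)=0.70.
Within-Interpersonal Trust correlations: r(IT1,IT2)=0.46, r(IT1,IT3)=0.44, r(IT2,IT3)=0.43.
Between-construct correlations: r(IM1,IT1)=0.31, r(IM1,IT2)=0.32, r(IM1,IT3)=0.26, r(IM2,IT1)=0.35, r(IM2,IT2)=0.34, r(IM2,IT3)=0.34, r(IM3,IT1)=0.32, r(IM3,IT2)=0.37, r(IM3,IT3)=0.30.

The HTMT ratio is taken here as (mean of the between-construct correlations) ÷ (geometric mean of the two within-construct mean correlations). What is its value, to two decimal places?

0.62

Between-construct mean = 2.91/9 = 0.3233.
Mean within-IM = 1.84/3 = 0.6133; mean within-IT = 1.33/3 = 0.4433.
Geometric mean = √(0.6133 × 0.4433) = 0.5214.
HTMT = 0.3233 / 0.5214 = 0.62.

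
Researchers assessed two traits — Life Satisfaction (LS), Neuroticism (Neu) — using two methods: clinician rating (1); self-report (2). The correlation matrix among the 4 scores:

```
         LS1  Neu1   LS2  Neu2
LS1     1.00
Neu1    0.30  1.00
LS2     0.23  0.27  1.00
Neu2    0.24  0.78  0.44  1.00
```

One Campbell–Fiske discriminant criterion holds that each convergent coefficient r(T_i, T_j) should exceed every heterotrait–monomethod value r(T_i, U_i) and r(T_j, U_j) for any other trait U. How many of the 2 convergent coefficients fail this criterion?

1

Checking each validity diagonal entry against its comparison values:
LS (methods 1·2): 0.23 vs {0.30, 0.44} → fail.
Neu (methods 1·2): 0.78 vs {0.30, 0.44} → pass.
1 of 2 fail.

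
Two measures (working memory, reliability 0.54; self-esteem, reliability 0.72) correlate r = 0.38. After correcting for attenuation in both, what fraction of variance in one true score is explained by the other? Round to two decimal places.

0.37

Disattenuated r = 0.38 / √(0.54 × 0.72) = 0.38 / 0.6235 = 0.6095.
Shared true-score variance = 0.6095² = 0.3715 ≈ 0.37.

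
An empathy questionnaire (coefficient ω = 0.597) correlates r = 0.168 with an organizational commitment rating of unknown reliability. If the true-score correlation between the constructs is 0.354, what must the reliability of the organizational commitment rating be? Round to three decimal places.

r_true = r_obs / √(r_xx · r_yy) ⇒ 0.354 = 0.168 / √(0.597 · r_yy).
√(0.597 · r_yy) = 0.168 / 0.354 = 0.4746; 0.597 · r_yy = 0.2252; r_yy = 0.2252 / 0.597 ≈ 0.377.

0.377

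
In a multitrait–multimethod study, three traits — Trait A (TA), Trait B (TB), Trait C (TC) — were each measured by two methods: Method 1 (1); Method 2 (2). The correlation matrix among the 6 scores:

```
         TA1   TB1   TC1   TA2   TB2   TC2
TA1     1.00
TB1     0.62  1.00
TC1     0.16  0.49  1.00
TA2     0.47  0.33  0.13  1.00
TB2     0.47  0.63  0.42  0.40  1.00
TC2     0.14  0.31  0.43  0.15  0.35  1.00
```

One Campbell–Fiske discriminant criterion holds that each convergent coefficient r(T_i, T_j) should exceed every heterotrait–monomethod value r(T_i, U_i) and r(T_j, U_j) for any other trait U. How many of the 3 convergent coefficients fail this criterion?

2

Convergent coefficients and their comparison sets:
TA (methods 1·2): 0.47 vs {0.62, 0.40, 0.16, 0.15} → fail.
TB (methods 1·2): 0.63 vs {0.62, 0.40, 0.49, 0.35} → pass.
TC (methods 1·2): 0.43 vs {0.16, 0.15, 0.49, 0.35} → fail.
2 of 3 fail.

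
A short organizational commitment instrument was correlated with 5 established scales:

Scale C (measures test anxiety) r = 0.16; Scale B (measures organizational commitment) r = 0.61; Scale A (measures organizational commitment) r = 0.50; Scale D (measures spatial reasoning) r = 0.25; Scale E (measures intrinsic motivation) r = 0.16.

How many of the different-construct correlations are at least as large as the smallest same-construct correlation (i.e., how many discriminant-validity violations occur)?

Convergent (same construct = organizational commitment): Scale B, Scale A.
Smallest convergent = 0.50. Discriminant values: 0.16, 0.25, 0.16; count ≥ 0.50 → 0.

0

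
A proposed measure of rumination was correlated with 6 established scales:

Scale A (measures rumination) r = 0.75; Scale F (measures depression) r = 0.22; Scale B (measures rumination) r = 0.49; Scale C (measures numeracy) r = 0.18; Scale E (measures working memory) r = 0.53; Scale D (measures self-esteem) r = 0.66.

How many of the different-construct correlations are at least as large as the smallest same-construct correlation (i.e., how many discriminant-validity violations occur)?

2

Convergent (same construct = rumination): Scale A, Scale B.
Smallest convergent = 0.49. Discriminant values: 0.22, 0.18, 0.53, 0.66; count ≥ 0.49 → 2.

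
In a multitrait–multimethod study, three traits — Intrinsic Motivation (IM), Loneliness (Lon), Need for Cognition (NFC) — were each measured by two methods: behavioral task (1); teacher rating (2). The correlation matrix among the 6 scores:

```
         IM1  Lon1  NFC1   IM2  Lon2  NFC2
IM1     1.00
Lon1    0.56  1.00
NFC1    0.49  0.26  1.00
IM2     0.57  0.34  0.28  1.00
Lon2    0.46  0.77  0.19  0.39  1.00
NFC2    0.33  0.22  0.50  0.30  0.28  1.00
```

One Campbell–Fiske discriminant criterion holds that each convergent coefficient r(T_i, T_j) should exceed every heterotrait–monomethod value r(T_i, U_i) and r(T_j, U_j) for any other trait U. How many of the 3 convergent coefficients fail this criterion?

0

Convergent coefficients and their comparison sets:
IM (methods 1·2): 0.57 vs {0.56, 0.39, 0.49, 0.30} → pass.
Lon (methods 1·2): 0.77 vs {0.56, 0.39, 0.26, 0.28} → pass.
NFC (methods 1·2): 0.50 vs {0.49, 0.30, 0.26, 0.28} → pass.
0 of 3 fail.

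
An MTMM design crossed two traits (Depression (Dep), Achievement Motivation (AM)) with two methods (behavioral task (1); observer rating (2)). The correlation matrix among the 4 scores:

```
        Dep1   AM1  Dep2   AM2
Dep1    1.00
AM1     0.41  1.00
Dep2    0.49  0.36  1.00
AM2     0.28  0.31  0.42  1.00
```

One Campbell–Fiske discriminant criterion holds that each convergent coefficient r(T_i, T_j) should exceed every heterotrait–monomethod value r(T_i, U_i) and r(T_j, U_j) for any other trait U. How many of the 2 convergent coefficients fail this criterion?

1

Convergent coefficients and their comparison sets:
Dep (methods 1·2): 0.49 vs {0.41, 0.42} → pass.
AM (methods 1·2): 0.31 vs {0.41, 0.42} → fail.
1 of 2 fail.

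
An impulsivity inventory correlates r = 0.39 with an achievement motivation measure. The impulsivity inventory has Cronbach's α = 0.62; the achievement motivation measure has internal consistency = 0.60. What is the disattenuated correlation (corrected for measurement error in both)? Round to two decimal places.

r_true = r_obs / √(r_xx · r_yy) = 0.39 / √(0.62 × 0.60) = 0.39 / √0.3720 = 0.39 / 0.6099 ≈ 0.64.

0.64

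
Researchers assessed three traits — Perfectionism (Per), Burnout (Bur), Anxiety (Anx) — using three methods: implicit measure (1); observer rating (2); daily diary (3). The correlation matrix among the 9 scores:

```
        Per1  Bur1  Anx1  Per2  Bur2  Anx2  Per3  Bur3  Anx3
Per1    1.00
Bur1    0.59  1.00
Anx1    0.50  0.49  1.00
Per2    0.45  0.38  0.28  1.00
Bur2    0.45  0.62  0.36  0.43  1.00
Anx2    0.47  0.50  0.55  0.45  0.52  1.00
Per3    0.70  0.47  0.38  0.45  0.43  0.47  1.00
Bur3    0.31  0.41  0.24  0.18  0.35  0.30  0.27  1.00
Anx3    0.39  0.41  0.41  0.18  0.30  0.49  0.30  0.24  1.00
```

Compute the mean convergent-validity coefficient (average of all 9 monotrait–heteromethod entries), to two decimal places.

0.49

Convergent values: 0.45, 0.70, 0.45, 0.62, 0.41, 0.35, 0.55, 0.41, 0.49; mean = 4.43/9 = 0.49.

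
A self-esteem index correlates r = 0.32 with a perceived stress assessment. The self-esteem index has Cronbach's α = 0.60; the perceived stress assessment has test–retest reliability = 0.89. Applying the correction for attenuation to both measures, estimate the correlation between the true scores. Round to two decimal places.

r_true = r_obs / √(r_xx · r_yy) = 0.32 / √(0.60 × 0.89) = 0.32 / √0.5340 = 0.32 / 0.7308 ≈ 0.44.

0.44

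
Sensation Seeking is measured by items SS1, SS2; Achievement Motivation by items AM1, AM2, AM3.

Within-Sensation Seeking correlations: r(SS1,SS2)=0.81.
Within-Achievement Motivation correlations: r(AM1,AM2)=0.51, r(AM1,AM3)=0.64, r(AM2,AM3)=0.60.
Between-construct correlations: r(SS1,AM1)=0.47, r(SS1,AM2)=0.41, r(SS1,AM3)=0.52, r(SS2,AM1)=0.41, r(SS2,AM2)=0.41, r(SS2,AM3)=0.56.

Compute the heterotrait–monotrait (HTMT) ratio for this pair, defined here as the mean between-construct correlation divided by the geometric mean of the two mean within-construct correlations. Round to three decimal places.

0.674

Mean heterotrait r = 2.78/6 = 0.4633.
Mean within-SS = 0.81/1 = 0.8100; mean within-AM = 1.75/3 = 0.5833.
Geometric mean = √(0.8100 × 0.5833) = 0.6874.
HTMT = 0.4633 / 0.6874 = 0.674.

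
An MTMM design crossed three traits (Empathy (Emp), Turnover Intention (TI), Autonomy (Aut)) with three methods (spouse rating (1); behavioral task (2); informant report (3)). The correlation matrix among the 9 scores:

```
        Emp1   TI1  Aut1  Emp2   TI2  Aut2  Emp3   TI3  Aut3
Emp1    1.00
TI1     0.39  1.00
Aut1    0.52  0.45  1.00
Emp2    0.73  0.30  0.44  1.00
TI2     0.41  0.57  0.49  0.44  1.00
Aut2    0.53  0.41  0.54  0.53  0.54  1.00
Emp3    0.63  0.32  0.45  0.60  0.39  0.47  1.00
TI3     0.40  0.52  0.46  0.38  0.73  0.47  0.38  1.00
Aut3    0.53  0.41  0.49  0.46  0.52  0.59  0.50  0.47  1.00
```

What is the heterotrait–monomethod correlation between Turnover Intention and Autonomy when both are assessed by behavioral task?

0.54

Different traits, same method: r(TI2, Aut2) = 0.54.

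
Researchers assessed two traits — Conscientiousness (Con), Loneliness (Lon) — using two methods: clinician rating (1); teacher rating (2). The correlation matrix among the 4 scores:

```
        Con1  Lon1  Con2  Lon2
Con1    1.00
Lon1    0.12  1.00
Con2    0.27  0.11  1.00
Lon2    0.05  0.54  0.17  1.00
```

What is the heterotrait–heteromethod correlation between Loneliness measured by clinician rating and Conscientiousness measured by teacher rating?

0.11

Different traits and methods: r(Lon1, Con2) = 0.11.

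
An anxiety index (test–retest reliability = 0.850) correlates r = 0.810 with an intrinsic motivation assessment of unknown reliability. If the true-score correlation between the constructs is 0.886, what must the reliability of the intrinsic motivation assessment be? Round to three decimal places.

r_true = r_obs / √(r_xx · r_yy) ⇒ 0.886 = 0.810 / √(0.850 · r_yy).
√(0.850 · r_yy) = 0.810 / 0.886 = 0.9142; 0.850 · r_yy = 0.8358; r_yy = 0.8358 / 0.850 ≈ 0.983.

0.983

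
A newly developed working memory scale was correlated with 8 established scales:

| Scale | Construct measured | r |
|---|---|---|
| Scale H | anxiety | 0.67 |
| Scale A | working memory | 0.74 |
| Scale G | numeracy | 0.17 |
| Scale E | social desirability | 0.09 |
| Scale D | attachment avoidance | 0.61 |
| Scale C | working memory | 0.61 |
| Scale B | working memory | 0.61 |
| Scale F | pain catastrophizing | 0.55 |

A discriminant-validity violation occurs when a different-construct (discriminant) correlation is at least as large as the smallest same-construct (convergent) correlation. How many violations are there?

Convergent (same construct = working memory): Scale A, Scale C, Scale B.
Smallest convergent = 0.61. Discriminant values: 0.67, 0.17, 0.09, 0.61, 0.55; count ≥ 0.61 → 2.

2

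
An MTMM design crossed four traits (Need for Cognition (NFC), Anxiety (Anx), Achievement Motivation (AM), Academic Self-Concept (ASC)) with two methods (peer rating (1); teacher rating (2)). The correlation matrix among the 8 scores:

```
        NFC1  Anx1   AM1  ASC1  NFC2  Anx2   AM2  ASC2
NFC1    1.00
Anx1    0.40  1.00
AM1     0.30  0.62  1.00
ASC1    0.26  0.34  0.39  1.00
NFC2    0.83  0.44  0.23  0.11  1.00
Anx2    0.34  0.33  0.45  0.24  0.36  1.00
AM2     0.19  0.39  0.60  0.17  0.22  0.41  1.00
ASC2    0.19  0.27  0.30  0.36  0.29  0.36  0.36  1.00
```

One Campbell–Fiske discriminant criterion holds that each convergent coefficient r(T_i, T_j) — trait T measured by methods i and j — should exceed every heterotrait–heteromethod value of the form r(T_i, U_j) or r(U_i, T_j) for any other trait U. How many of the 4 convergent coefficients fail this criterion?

Checking each validity diagonal entry against its comparison values:
NFC (methods 1·2): 0.83 vs {0.34, 0.44, 0.19, 0.23, 0.19, 0.11} → pass.
Anx (methods 1·2): 0.33 vs {0.44, 0.34, 0.39, 0.45, 0.27, 0.24} → fail.
AM (methods 1·2): 0.60 vs {0.23, 0.19, 0.45, 0.39, 0.30, 0.17} → pass.
ASC (methods 1·2): 0.36 vs {0.11, 0.19, 0.24, 0.27, 0.17, 0.30} → pass.
1 of 4 fail.

1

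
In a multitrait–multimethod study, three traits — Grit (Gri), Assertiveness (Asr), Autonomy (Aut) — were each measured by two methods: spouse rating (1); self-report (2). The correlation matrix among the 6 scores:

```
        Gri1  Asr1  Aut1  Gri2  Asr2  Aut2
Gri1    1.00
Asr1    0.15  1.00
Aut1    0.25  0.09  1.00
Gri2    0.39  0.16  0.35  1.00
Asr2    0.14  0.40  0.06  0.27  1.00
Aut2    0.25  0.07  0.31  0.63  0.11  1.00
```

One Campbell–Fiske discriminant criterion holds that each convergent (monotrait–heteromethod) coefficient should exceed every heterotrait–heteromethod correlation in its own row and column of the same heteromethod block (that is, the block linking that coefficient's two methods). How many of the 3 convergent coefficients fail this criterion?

1

Convergent coefficients and their comparison sets:
Gri (methods 1·2): 0.39 vs {0.14, 0.16, 0.25, 0.35} → pass.
Asr (methods 1·2): 0.40 vs {0.16, 0.14, 0.07, 0.06} → pass.
Aut (methods 1·2): 0.31 vs {0.35, 0.25, 0.06, 0.07} → fail.
1 of 3 fail.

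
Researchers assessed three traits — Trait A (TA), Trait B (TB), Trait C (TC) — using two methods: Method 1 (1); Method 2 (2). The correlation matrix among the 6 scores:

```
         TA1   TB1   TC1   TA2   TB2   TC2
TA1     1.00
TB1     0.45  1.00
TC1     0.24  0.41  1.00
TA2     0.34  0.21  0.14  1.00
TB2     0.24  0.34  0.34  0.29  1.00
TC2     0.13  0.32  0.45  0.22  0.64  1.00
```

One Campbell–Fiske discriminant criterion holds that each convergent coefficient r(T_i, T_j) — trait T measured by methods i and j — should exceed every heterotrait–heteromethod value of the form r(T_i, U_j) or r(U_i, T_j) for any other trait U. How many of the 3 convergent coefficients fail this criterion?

1

Convergent coefficients and their comparison sets:
TA (methods 1·2): 0.34 vs {0.24, 0.21, 0.13, 0.14} → pass.
TB (methods 1·2): 0.34 vs {0.21, 0.24, 0.32, 0.34} → fail.
TC (methods 1·2): 0.45 vs {0.14, 0.13, 0.34, 0.32} → pass.
1 of 3 fail.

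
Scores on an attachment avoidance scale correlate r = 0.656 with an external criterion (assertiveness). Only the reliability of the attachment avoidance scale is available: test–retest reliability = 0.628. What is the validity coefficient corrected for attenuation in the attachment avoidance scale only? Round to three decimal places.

0.828

Single correction: r_c = r_obs / √r_xx = 0.656 / √0.628 = 0.656 / 0.7925 ≈ 0.828.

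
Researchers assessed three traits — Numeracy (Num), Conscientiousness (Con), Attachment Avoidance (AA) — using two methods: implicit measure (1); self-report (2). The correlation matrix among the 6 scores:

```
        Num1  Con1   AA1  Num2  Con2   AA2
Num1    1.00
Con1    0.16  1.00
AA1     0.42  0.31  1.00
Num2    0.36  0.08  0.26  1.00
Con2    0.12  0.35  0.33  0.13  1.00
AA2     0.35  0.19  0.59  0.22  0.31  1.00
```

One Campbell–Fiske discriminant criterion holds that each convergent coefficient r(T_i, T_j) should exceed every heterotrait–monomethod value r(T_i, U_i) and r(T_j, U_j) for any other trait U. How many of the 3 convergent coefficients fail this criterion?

Checking each validity diagonal entry against its comparison values:
Num (methods 1·2): 0.36 vs {0.16, 0.13, 0.42, 0.22} → fail.
Con (methods 1·2): 0.35 vs {0.16, 0.13, 0.31, 0.31} → pass.
AA (methods 1·2): 0.59 vs {0.42, 0.22, 0.31, 0.31} → pass.
1 of 3 fail.

1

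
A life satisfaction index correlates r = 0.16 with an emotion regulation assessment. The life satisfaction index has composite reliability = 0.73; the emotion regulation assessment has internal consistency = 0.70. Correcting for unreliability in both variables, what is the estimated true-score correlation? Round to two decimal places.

0.22

r_true = r_obs / √(r_xx · r_yy) = 0.16 / √(0.73 × 0.70) = 0.16 / √0.5110 = 0.16 / 0.7148 ≈ 0.22.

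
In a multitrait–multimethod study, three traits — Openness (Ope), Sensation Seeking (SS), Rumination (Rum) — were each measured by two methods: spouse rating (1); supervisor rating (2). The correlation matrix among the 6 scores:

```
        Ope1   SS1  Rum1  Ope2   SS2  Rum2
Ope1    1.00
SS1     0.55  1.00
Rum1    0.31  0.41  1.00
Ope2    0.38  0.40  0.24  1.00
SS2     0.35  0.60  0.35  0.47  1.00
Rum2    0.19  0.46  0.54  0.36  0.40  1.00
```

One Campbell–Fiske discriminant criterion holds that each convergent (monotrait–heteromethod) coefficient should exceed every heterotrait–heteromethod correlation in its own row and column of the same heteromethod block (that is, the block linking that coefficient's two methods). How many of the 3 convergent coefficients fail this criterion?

Each convergent coefficient versus the relevant comparison correlations:
Ope (methods 1·2): 0.38 vs {0.35, 0.40, 0.19, 0.24} → fail.
SS (methods 1·2): 0.60 vs {0.40, 0.35, 0.46, 0.35} → pass.
Rum (methods 1·2): 0.54 vs {0.24, 0.19, 0.35, 0.46} → pass.
1 of 3 fail.

1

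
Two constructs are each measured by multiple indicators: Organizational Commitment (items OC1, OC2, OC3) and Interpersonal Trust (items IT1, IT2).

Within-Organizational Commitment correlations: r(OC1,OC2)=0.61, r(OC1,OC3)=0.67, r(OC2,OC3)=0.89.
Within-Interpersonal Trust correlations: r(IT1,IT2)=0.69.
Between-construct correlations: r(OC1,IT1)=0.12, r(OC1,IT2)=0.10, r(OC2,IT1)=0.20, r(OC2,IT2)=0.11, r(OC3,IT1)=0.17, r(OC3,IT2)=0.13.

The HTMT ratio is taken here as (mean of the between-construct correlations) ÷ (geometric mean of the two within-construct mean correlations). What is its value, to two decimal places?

Mean between = 0.83/6 = 0.1383.
Mean within-OC = 2.17/3 = 0.7233; mean within-IT = 0.69/1 = 0.6900.
Geometric mean = √(0.7233 × 0.6900) = 0.7065.
HTMT = 0.1383 / 0.7065 = 0.20.

0.20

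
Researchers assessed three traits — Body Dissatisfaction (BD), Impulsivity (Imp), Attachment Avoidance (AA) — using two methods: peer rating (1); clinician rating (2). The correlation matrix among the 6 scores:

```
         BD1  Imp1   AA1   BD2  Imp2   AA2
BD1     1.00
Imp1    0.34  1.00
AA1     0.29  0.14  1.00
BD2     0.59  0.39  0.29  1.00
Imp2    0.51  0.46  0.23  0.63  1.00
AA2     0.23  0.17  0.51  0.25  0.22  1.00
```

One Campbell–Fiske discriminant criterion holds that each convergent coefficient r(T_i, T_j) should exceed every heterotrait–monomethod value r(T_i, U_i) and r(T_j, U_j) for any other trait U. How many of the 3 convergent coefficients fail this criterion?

Each convergent coefficient versus the relevant comparison correlations:
BD (methods 1·2): 0.59 vs {0.34, 0.63, 0.29, 0.25} → fail.
Imp (methods 1·2): 0.46 vs {0.34, 0.63, 0.14, 0.22} → fail.
AA (methods 1·2): 0.51 vs {0.29, 0.25, 0.14, 0.22} → pass.
2 of 3 fail.

2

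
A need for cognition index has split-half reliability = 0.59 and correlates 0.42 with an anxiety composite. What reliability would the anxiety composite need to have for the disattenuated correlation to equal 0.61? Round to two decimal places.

0.80

r_true = r_obs / √(r_xx · r_yy) ⇒ 0.61 = 0.42 / √(0.59 · r_yy).
√(0.59 · r_yy) = 0.42 / 0.61 = 0.6885; 0.59 · r_yy = 0.4740; r_yy = 0.4740 / 0.59 ≈ 0.80.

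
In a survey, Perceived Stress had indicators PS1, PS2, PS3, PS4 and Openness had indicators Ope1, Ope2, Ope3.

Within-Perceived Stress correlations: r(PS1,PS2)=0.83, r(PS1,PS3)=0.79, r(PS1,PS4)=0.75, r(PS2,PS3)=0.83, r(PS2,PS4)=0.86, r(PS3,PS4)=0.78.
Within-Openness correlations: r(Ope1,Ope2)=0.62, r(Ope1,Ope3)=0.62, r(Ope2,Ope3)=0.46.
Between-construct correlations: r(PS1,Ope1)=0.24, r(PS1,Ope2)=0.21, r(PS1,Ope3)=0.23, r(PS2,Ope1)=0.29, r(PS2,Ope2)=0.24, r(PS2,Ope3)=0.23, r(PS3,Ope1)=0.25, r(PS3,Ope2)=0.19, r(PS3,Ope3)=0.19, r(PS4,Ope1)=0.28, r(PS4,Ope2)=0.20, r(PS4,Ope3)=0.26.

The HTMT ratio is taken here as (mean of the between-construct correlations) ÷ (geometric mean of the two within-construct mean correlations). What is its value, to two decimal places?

0.35

Mean heterotrait r = 2.81/12 = 0.2342.
Mean within-PS = 4.84/6 = 0.8067; mean within-Ope = 1.70/3 = 0.5667.
Geometric mean = √(0.8067 × 0.5667) = 0.6761.
HTMT = 0.2342 / 0.6761 = 0.35.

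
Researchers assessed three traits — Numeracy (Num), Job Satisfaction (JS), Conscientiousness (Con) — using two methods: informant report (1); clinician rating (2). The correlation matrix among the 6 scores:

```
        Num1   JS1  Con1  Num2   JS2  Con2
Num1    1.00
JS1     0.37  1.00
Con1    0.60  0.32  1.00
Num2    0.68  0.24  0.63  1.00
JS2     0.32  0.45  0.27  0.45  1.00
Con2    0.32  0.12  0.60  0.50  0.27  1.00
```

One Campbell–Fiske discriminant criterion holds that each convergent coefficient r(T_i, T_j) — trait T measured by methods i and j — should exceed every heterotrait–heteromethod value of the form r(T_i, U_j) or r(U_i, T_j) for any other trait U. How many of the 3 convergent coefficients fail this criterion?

1

Convergent coefficients and their comparison sets:
Num (methods 1·2): 0.68 vs {0.32, 0.24, 0.32, 0.63} → pass.
JS (methods 1·2): 0.45 vs {0.24, 0.32, 0.12, 0.27} → pass.
Con (methods 1·2): 0.60 vs {0.63, 0.32, 0.27, 0.12} → fail.
1 of 3 fail.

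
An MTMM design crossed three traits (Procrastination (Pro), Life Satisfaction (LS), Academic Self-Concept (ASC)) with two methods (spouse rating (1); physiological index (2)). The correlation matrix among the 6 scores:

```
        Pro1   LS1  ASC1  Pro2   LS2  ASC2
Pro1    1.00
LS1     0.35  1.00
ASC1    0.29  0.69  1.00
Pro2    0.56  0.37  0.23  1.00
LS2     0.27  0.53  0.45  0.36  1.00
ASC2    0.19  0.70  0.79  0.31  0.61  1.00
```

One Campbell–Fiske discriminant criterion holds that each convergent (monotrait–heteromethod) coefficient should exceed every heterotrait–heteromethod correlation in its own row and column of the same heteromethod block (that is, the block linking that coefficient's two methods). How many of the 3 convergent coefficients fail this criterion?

1

Convergent coefficients and their comparison sets:
Pro (methods 1·2): 0.56 vs {0.27, 0.37, 0.19, 0.23} → pass.
LS (methods 1·2): 0.53 vs {0.37, 0.27, 0.70, 0.45} → fail.
ASC (methods 1·2): 0.79 vs {0.23, 0.19, 0.45, 0.70} → pass.
1 of 3 fail.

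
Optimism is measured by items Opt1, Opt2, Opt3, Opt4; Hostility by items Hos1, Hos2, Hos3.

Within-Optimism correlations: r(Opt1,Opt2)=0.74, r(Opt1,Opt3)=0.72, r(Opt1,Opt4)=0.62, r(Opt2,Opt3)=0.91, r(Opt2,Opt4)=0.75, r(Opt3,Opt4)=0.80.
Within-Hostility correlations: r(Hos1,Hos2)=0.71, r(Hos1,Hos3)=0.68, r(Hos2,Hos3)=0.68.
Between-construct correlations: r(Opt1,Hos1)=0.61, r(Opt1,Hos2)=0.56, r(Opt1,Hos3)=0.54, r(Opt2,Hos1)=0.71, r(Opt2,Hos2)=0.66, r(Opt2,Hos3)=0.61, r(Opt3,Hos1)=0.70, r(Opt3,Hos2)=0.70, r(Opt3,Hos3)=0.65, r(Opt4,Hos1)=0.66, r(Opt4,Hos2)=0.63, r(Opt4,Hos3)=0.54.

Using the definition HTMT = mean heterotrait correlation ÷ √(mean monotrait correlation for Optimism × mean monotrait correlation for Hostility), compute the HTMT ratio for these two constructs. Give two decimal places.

0.87

Between-construct mean = 7.57/12 = 0.6308.
Mean within-Opt = 4.54/6 = 0.7567; mean within-Hos = 2.07/3 = 0.6900.
Geometric mean = √(0.7567 × 0.6900) = 0.7226.
HTMT = 0.6308 / 0.7226 = 0.87.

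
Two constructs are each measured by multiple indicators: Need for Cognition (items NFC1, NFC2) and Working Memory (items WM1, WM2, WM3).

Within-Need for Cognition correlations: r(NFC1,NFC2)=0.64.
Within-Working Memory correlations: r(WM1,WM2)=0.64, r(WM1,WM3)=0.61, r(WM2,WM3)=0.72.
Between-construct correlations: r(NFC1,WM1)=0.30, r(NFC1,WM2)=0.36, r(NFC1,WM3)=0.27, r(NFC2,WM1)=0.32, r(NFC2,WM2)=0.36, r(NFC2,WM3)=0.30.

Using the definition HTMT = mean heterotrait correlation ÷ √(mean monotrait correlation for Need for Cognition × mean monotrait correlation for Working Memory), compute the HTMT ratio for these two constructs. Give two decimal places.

0.49

Between-construct mean = 1.91/6 = 0.3183.
Mean within-NFC = 0.64/1 = 0.6400; mean within-WM = 1.97/3 = 0.6567.
Geometric mean = √(0.6400 × 0.6567) = 0.6483.
HTMT = 0.3183 / 0.6483 = 0.49.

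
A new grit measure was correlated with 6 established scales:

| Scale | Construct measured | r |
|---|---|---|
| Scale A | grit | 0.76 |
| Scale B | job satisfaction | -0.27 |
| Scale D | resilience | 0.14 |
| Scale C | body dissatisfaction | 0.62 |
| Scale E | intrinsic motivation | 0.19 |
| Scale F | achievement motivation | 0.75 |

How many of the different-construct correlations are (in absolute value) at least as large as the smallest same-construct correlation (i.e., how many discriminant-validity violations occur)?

Convergent (same construct = grit): Scale A.
Smallest convergent = 0.76. Discriminant |r|: 0.27, 0.14, 0.62, 0.19, 0.75; count ≥ 0.76 → 0.

0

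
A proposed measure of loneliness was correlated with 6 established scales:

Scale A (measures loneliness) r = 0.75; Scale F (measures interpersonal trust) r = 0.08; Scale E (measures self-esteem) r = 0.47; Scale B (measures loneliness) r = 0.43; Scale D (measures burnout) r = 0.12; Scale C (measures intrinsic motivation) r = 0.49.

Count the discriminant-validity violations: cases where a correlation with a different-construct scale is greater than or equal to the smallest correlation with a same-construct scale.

2

Convergent (same construct = loneliness): Scale A, Scale B.
Smallest convergent = 0.43. Discriminant values: 0.08, 0.47, 0.12, 0.49; count ≥ 0.43 → 2.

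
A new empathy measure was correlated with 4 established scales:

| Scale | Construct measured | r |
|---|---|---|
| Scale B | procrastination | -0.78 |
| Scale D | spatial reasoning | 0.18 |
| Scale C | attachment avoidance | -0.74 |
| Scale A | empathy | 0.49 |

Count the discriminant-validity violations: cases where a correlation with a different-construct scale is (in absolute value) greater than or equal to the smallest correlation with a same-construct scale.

Convergent (same construct = empathy): Scale A.
Smallest convergent = 0.49. Discriminant |r|: 0.78, 0.18, 0.74; count ≥ 0.49 → 2.

2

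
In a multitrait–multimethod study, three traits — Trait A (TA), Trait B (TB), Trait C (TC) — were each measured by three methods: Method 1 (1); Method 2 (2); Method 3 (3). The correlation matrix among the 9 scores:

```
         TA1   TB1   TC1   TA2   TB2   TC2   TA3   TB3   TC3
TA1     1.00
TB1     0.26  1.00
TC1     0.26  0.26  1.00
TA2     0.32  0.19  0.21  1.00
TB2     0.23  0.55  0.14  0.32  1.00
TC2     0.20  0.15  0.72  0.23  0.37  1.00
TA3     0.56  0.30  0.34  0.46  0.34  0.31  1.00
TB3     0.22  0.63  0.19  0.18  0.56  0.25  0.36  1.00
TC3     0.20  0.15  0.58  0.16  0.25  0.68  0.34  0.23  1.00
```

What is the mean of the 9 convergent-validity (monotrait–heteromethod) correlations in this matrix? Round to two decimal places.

Convergent values: 0.32, 0.56, 0.46, 0.55, 0.63, 0.56, 0.72, 0.58, 0.68; mean = 5.06/9 = 0.56.

0.56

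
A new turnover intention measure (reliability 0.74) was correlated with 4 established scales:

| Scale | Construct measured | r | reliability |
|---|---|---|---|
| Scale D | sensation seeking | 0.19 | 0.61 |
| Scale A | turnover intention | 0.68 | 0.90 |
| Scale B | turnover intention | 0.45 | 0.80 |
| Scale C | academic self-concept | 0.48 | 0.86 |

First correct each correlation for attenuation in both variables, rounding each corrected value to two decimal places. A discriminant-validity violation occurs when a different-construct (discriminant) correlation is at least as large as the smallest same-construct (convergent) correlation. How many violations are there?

1

Disattenuated r (r / √(r_scale · r_new)):
  Scale D (disc): 0.19 / √(0.61·0.74) = 0.28
  Scale A (conv): 0.68 / √(0.90·0.74) = 0.83
  Scale B (conv): 0.45 / √(0.80·0.74) = 0.58
  Scale C (disc): 0.48 / √(0.86·0.74) = 0.60
Smallest convergent = 0.58. Discriminant values: 0.28, 0.60; count ≥ 0.58 → 1.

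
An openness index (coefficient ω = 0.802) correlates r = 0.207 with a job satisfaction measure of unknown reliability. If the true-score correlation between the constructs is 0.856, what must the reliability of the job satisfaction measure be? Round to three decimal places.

r_true = r_obs / √(r_xx · r_yy) ⇒ 0.856 = 0.207 / √(0.802 · r_yy).
√(0.802 · r_yy) = 0.207 / 0.856 = 0.2418; 0.802 · r_yy = 0.0585; r_yy = 0.0585 / 0.802 ≈ 0.073.

0.073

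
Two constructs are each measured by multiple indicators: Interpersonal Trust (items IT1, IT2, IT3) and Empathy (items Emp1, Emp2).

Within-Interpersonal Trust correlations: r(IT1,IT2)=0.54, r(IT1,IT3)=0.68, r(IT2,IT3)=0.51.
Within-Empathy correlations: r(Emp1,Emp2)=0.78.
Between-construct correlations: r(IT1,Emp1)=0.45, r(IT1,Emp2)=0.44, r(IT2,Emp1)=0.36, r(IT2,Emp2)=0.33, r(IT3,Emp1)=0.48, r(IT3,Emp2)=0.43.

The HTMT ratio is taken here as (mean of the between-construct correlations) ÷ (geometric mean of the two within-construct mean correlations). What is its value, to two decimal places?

0.62

Between-construct mean = 2.49/6 = 0.4150.
Mean within-IT = 1.73/3 = 0.5767; mean within-Emp = 0.78/1 = 0.7800.
Geometric mean = √(0.5767 × 0.7800) = 0.6707.
HTMT = 0.4150 / 0.6707 = 0.62.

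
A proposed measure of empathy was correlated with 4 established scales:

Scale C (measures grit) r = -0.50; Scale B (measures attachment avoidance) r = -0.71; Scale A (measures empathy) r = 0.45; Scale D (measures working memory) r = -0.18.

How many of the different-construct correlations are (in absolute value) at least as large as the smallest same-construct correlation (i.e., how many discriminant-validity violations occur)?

2

Convergent (same construct = empathy): Scale A.
Smallest convergent = 0.45. Discriminant |r|: 0.50, 0.71, 0.18; count ≥ 0.45 → 2.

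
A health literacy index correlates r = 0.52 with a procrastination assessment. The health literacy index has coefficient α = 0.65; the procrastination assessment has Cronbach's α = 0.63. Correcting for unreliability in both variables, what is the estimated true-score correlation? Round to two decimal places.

0.81

r_true = r_obs / √(r_xx · r_yy) = 0.52 / √(0.65 × 0.63) = 0.52 / √0.4095 = 0.52 / 0.6399 ≈ 0.81.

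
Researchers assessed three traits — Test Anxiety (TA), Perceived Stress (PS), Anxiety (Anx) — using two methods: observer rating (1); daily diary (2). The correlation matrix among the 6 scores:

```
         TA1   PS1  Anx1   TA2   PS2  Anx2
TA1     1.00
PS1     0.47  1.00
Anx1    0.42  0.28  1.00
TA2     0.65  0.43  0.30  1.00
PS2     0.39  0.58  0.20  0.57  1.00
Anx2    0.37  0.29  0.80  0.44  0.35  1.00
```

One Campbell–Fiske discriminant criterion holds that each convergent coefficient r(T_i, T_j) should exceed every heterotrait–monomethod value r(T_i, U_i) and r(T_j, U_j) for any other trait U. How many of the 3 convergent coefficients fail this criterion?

Convergent coefficients and their comparison sets:
TA (methods 1·2): 0.65 vs {0.47, 0.57, 0.42, 0.44} → pass.
PS (methods 1·2): 0.58 vs {0.47, 0.57, 0.28, 0.35} → pass.
Anx (methods 1·2): 0.80 vs {0.42, 0.44, 0.28, 0.35} → pass.
0 of 3 fail.

0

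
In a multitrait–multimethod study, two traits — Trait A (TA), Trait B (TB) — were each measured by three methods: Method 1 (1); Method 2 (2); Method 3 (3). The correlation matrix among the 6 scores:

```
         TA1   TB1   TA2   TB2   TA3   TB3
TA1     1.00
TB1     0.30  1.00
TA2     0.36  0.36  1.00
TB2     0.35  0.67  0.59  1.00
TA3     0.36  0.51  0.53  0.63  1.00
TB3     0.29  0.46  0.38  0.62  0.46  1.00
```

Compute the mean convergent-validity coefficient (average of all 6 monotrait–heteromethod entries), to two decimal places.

0.50

Convergent values: 0.36, 0.36, 0.53, 0.67, 0.46, 0.62; mean = 3.00/6 = 0.50.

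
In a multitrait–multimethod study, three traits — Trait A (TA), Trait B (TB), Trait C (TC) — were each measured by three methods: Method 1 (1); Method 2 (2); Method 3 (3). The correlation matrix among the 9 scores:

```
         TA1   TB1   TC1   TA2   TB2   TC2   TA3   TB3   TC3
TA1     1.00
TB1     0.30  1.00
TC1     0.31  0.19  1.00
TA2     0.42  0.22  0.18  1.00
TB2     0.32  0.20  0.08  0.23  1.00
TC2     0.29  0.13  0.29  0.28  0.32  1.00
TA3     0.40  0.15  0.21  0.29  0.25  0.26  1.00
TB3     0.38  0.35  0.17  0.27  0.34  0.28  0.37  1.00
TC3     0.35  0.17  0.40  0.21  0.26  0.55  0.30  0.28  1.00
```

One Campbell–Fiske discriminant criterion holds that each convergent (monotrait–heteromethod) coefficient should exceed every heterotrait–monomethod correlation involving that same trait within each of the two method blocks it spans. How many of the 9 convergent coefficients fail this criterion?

5

Convergent coefficients and their comparison sets:
TA (methods 1·2): 0.42 vs {0.30, 0.23, 0.31, 0.28} → pass.
TA (methods 1·3): 0.40 vs {0.30, 0.37, 0.31, 0.30} → pass.
TA (methods 2·3): 0.29 vs {0.23, 0.37, 0.28, 0.30} → fail.
TB (methods 1·2): 0.20 vs {0.30, 0.23, 0.19, 0.32} → fail.
TB (methods 1·3): 0.35 vs {0.30, 0.37, 0.19, 0.28} → fail.
TB (methods 2·3): 0.34 vs {0.23, 0.37, 0.32, 0.28} → fail.
TC (methods 1·2): 0.29 vs {0.31, 0.28, 0.19, 0.32} → fail.
TC (methods 1·3): 0.40 vs {0.31, 0.30, 0.19, 0.28} → pass.
TC (methods 2·3): 0.55 vs {0.28, 0.30, 0.32, 0.28} → pass.
5 of 9 fail.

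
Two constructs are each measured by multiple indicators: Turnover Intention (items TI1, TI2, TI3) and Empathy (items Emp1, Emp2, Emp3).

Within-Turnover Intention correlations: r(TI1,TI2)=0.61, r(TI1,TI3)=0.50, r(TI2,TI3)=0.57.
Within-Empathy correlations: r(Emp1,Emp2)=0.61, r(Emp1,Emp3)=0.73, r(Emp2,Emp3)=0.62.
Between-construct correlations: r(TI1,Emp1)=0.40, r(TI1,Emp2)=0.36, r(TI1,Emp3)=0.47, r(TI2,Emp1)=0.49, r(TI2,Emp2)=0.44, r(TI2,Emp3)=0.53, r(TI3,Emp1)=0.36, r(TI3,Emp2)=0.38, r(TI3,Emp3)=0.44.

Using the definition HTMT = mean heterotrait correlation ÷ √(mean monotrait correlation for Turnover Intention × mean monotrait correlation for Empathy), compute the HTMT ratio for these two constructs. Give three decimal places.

0.711

Mean between = 3.87/9 = 0.4300.
Mean within-TI = 1.68/3 = 0.5600; mean within-Emp = 1.96/3 = 0.6533.
Geometric mean = √(0.5600 × 0.6533) = 0.6049.
HTMT = 0.4300 / 0.6049 = 0.711.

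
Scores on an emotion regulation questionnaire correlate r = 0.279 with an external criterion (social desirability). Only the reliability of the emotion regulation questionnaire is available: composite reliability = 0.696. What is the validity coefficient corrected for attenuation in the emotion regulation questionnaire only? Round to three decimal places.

Single correction: r_c = r_obs / √r_xx = 0.279 / √0.696 = 0.279 / 0.8343 ≈ 0.334.

0.334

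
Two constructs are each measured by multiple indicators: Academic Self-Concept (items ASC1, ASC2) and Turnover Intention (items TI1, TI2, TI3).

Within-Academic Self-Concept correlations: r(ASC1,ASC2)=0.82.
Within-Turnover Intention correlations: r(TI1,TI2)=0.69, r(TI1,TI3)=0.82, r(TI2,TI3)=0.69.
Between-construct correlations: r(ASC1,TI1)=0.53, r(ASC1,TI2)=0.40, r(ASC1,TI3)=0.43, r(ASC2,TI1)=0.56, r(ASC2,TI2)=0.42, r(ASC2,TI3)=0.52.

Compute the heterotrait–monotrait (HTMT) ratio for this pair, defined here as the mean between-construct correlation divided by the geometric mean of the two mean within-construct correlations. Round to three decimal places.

Mean between = 2.86/6 = 0.4767.
Mean within-ASC = 0.82/1 = 0.8200; mean within-TI = 2.20/3 = 0.7333.
Geometric mean = √(0.8200 × 0.7333) = 0.7754.
HTMT = 0.4767 / 0.7754 = 0.615.

0.615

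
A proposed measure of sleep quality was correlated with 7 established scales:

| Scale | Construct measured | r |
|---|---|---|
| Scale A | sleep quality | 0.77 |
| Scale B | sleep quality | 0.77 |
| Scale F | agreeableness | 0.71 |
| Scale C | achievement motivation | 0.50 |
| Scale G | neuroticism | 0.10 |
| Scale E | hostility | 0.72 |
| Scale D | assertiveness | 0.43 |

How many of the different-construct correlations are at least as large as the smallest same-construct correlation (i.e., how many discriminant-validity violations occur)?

0

Convergent (same construct = sleep quality): Scale A, Scale B.
Smallest convergent = 0.77. Discriminant values: 0.71, 0.50, 0.10, 0.72, 0.43; count ≥ 0.77 → 0.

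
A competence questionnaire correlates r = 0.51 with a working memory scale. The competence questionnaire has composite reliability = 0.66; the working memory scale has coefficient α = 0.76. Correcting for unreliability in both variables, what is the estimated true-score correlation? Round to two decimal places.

r_true = r_obs / √(r_xx · r_yy) = 0.51 / √(0.66 × 0.76) = 0.51 / √0.5016 = 0.51 / 0.7082 ≈ 0.72.

0.72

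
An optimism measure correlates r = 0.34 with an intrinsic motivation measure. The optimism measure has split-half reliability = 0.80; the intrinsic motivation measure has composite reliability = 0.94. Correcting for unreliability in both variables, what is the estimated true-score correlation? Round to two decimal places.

r_true = r_obs / √(r_xx · r_yy) = 0.34 / √(0.80 × 0.94) = 0.34 / √0.7520 = 0.34 / 0.8672 ≈ 0.39.

0.39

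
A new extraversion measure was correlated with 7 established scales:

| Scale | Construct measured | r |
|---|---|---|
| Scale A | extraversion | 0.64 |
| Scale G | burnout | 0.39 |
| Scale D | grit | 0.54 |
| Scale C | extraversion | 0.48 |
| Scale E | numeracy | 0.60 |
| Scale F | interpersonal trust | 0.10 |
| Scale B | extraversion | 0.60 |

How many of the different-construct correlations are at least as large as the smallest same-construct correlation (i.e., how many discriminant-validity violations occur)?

2

Convergent (same construct = extraversion): Scale A, Scale C, Scale B.
Smallest convergent = 0.48. Discriminant values: 0.39, 0.54, 0.60, 0.10; count ≥ 0.48 → 2.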